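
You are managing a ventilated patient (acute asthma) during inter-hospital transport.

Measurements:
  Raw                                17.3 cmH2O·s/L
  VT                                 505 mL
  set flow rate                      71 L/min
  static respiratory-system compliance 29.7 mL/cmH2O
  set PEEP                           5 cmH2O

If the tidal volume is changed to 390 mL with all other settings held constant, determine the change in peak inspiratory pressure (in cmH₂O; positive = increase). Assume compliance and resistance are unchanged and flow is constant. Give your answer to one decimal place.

-3.9

PIP = Vt/C + R·V̇ + PEEP (constant-flow equation of motion).
Only the elastic term changes: ΔPIP = ΔVt / C = (390 − 505) / 29.7 = -3.872 cmH2O.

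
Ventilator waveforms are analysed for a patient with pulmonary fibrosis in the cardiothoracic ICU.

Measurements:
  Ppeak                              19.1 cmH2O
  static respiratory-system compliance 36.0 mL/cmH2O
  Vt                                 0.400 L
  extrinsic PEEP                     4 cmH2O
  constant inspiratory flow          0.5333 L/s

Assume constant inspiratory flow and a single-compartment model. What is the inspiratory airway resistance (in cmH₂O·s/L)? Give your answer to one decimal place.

7.5

Equation of motion (constant flow): PIP = Vt/C + R·V̇ + PEEP.
R·V̇ = PIP − Vt/C − PEEP = 19.1 − 400/36.0 − 4 = 19.1 − 11.111 − 4 = 3.989 cmH2O.
R = 3.989 / 0.5333 = 7.48 cmH2O·s/L.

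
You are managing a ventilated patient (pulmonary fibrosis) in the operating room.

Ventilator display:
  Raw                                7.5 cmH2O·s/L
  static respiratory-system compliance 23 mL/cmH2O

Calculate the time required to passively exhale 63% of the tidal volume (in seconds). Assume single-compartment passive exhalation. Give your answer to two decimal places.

0.17

τ = R × C = 7.5 × 23 mL/cmH2O = 7.5 × 0.023 L/cmH2O = 0.1725 s.
Exhaled fraction f = 1 − e^(−t/τ) → t = −τ·ln(1 − f) = −0.1725·ln(0.37) = 0.1715 s.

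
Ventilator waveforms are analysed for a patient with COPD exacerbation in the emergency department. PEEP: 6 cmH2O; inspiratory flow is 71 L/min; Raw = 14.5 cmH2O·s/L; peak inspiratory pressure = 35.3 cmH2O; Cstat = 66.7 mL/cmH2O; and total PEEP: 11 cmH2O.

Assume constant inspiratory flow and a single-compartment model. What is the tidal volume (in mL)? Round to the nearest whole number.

476

Flow: 71 L/min ÷ 60 = 1.1833 L/s.
Total PEEP = 11 cmH2O (set 6 + intrinsic 5); this is the baseline alveolar pressure.
Equation of motion (constant flow): PIP = Vt/C + R·V̇ + PEEP.
Vt/C = PIP − R·V̇ − PEEP = 35.3 − 17.158 − 11 = 7.142 cmH2O.
Vt = C × 7.142 = 66.7 × 7.142 = 476.37 mL.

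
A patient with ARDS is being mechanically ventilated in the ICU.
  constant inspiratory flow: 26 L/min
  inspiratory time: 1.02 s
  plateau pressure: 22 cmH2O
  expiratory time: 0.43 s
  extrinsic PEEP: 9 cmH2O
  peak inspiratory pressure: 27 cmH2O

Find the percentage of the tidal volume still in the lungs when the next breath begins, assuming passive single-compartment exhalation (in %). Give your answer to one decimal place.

33.4

Flow: 26 L/min ÷ 60 = 0.4333 L/s.
Vt = flow × Ti = 0.4333 L/s × 1.02 s × 1000 mL/L = 441.97 mL.
R = (PIP − Pplat)/V̇ = (27 − 22) / 0.4333 = 5.0/0.4333 = 11.539 cmH2O·s/L.
C = Vt/(Pplat − PEEP) = 441.97 / (22 − 9) = 441.97/13.0 = 33.998 mL/cmH2O.
τ = R × C = 11.539 × 0.034 L/cmH2O = 0.3923 s.
Fraction remaining at end-expiration = e^(−Te/τ) = e^(−0.43/0.3923) = 0.3342 → 33.42%.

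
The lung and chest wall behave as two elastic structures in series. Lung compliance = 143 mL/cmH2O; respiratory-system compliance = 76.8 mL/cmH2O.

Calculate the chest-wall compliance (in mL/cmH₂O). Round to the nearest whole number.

166

1/Ccw = 1/Crs − 1/CL.
1/Ccw = 1/76.8 − 1/143 = 0.006028.
Ccw = 165.89 mL/cmH2O.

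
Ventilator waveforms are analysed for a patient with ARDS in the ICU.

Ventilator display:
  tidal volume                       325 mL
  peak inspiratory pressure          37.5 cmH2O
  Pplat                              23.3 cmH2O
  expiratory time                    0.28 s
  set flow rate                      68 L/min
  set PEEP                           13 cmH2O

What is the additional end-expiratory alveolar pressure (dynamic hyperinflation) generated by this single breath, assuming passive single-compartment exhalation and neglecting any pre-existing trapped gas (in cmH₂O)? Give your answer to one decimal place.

Flow: 68 L/min ÷ 60 = 1.1333 L/s.
R = (PIP − Pplat)/V̇ = (37.5 − 23.3) / 1.1333 = 14.2/1.1333 = 12.53 cmH2O·s/L.
C = Vt/(Pplat − PEEP) = 325.0 / (23.3 − 13) = 325.0/10.3 = 31.553 mL/cmH2O.
τ = R × C = 12.53 × 0.03155 L/cmH2O = 0.3953 s.
Fraction remaining = e^(−Te/τ) = e^(−0.28/0.3953) = 0.4925; trapped volume = 325.0 × 0.4925 = 160.06 mL.
Additional alveolar pressure from trapping ≈ V_trapped / C = 160.06 / 31.553 = 5.073 cmH2O.

5.1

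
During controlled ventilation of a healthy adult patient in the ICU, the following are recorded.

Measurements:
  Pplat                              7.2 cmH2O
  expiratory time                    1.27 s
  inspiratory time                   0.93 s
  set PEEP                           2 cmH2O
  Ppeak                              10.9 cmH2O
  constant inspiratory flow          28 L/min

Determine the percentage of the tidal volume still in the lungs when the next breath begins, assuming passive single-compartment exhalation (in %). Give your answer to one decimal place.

Flow: 28 L/min ÷ 60 = 0.4667 L/s.
Vt = flow × Ti = 0.4667 L/s × 0.93 s × 1000 mL/L = 434.03 mL.
R = (PIP − Pplat)/V̇ = (10.9 − 7.2) / 0.4667 = 3.7/0.4667 = 7.928 cmH2O·s/L.
C = Vt/(Pplat − PEEP) = 434.03 / (7.2 − 2) = 434.03/5.2 = 83.467 mL/cmH2O.
τ = R × C = 7.928 × 0.08347 L/cmH2O = 0.6618 s.
Fraction remaining at end-expiration = e^(−Te/τ) = e^(−1.27/0.6618) = 0.1468 → 14.68%.

14.7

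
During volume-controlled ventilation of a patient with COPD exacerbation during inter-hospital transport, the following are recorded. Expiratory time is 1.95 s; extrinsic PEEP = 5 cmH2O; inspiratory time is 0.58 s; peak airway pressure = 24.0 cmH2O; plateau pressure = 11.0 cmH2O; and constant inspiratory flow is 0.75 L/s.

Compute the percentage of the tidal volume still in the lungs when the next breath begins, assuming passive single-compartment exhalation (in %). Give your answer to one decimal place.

21.2

Vt = flow × Ti = 0.75 L/s × 0.58 s × 1000 mL/L = 435.0 mL.
R = (PIP − Pplat)/V̇ = (24.0 − 11.0) / 0.75 = 13.0/0.75 = 17.333 cmH2O·s/L.
C = Vt/(Pplat − PEEP) = 435.0 / (11.0 − 5) = 435.0/6.0 = 72.5 mL/cmH2O.
τ = R × C = 17.333 × 0.0725 L/cmH2O = 1.257 s.
Fraction remaining at end-expiration = e^(−Te/τ) = e^(−1.95/1.257) = 0.212 → 21.2%.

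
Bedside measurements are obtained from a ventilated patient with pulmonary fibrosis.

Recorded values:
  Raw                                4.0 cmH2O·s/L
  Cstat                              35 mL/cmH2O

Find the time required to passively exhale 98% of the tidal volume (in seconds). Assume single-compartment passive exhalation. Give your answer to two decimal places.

τ = R × C = 4.0 × 35 mL/cmH2O = 4.0 × 0.035 L/cmH2O = 0.14 s.
Exhaled fraction f = 1 − e^(−t/τ) → t = −τ·ln(1 − f) = −0.14·ln(0.02) = 0.5477 s.

0.55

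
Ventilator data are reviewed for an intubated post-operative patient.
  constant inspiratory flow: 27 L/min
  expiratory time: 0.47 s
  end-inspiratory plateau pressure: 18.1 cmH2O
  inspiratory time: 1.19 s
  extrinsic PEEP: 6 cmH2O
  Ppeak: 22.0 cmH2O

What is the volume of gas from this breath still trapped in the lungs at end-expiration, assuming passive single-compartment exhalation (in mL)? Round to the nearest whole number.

157

Flow: 27 L/min ÷ 60 = 0.45 L/s.
Vt = flow × Ti = 0.45 L/s × 1.19 s × 1000 mL/L = 535.5 mL.
R = (PIP − Pplat)/V̇ = (22.0 − 18.1) / 0.45 = 3.9/0.45 = 8.667 cmH2O·s/L.
C = Vt/(Pplat − PEEP) = 535.5 / (18.1 − 6) = 535.5/12.1 = 44.256 mL/cmH2O.
τ = R × C = 8.667 × 0.04426 L/cmH2O = 0.3836 s.
Fraction remaining = e^(−Te/τ) = e^(−0.47/0.3836) = 0.2937.
Trapped volume = 535.5 × 0.2937 = 157.28 mL.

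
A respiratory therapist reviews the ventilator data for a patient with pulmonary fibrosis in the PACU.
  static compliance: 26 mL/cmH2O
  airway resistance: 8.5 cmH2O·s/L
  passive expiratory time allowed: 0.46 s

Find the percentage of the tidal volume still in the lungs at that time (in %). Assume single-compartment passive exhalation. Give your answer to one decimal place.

12.5

τ = R × C = 8.5 × 26 mL/cmH2O = 8.5 × 0.026 L/cmH2O = 0.221 s.
Passive exhalation: V(t)/V₀ = e^(−t/τ) = e^(−0.46/0.221) = 0.1247.
Fraction remaining = 0.1247 → 12.47%.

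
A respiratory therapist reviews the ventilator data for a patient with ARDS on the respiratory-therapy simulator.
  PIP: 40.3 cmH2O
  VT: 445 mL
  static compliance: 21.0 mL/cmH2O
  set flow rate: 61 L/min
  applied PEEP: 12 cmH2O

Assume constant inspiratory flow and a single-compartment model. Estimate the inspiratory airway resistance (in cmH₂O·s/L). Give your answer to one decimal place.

Flow: 61 L/min ÷ 60 = 1.0167 L/s.
Equation of motion (constant flow): PIP = Vt/C + R·V̇ + PEEP.
R·V̇ = PIP − Vt/C − PEEP = 40.3 − 445/21.0 − 12 = 40.3 − 21.19 − 12 = 7.11 cmH2O.
R = 7.11 / 1.0167 = 6.993 cmH2O·s/L.

7.0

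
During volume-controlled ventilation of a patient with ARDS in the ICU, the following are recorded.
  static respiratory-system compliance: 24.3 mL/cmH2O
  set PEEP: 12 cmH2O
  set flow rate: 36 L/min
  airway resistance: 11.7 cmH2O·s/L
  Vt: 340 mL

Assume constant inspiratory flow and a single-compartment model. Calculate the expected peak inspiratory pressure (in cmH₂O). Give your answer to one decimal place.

Flow: 36 L/min ÷ 60 = 0.6 L/s.
Equation of motion (constant flow): PIP = Vt/C + R·V̇ + PEEP.
PIP = 340/24.3 + 11.7×0.6 + 12 = 13.992 + 7.02 + 12 = 33.012 cmH2O.

33.0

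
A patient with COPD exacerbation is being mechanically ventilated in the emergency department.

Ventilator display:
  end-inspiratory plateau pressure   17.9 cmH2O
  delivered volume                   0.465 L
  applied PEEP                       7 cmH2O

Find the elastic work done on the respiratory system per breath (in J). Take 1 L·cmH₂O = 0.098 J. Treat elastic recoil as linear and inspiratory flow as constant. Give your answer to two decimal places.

Elastic work ≈ ½ × (Pplat − PEEP) × Vt = 0.5 × (17.9 − 7) × 0.465 L = 0.5 × 10.9 × 0.465 = 2.534 L·cmH2O.
× 0.098 J/(L·cmH2O) → 0.2483 J.

0.25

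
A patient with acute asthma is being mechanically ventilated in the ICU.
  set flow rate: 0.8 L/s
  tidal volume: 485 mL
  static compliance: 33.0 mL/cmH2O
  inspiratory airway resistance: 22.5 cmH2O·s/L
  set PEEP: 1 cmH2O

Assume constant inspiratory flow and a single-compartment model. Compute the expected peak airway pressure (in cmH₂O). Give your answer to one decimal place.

33.7

Equation of motion (constant flow): PIP = Vt/C + R·V̇ + PEEP.
PIP = 485/33.0 + 22.5×0.8 + 1 = 14.697 + 18.0 + 1 = 33.697 cmH2O.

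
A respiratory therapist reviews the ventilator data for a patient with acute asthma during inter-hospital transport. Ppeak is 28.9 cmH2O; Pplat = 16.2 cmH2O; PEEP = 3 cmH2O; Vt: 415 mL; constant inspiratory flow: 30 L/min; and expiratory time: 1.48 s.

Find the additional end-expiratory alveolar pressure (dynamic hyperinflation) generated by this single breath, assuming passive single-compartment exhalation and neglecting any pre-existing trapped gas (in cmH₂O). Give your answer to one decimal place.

Flow: 30 L/min ÷ 60 = 0.5 L/s.
R = (PIP − Pplat)/V̇ = (28.9 − 16.2) / 0.5 = 12.7/0.5 = 25.4 cmH2O·s/L.
C = Vt/(Pplat − PEEP) = 415.0 / (16.2 − 3) = 415.0/13.2 = 31.439 mL/cmH2O.
τ = R × C = 25.4 × 0.03144 L/cmH2O = 0.7986 s.
Fraction remaining = e^(−Te/τ) = e^(−1.48/0.7986) = 0.1567; trapped volume = 415.0 × 0.1567 = 65.031 mL.
Additional alveolar pressure from trapping ≈ V_trapped / C = 65.031 / 31.439 = 2.068 cmH2O.

2.1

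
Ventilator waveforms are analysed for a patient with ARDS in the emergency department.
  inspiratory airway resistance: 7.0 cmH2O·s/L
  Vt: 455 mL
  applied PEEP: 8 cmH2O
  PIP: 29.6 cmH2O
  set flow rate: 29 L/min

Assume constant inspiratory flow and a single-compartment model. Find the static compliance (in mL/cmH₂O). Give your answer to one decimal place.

Flow: 29 L/min ÷ 60 = 0.4833 L/s.
Equation of motion (constant flow): PIP = Vt/C + R·V̇ + PEEP.
Vt/C = PIP − R·V̇ − PEEP = 29.6 − 7.0×0.4833 − 8 = 29.6 − 3.383 − 8 = 18.217 cmH2O.
C = Vt / 18.217 = 455 / 18.217 = 24.977 mL/cmH2O.

25.0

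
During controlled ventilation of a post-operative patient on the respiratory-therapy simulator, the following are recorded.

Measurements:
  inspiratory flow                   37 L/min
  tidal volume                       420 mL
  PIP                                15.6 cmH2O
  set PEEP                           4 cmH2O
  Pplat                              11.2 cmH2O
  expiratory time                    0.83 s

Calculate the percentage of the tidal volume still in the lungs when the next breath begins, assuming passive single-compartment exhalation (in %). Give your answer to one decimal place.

13.6

Flow: 37 L/min ÷ 60 = 0.6167 L/s.
R = (PIP − Pplat)/V̇ = (15.6 − 11.2) / 0.6167 = 4.4/0.6167 = 7.135 cmH2O·s/L.
C = Vt/(Pplat − PEEP) = 420.0 / (11.2 − 4) = 420.0/7.2 = 58.333 mL/cmH2O.
τ = R × C = 7.135 × 0.05833 L/cmH2O = 0.4162 s.
Fraction remaining at end-expiration = e^(−Te/τ) = e^(−0.83/0.4162) = 0.1361 → 13.61%.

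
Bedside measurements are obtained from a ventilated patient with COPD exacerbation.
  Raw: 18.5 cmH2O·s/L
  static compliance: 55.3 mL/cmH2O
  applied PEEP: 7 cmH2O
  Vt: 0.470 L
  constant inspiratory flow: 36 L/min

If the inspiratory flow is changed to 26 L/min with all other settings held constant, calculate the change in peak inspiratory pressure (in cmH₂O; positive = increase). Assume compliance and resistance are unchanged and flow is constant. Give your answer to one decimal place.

-3.1

Flow: 36 L/min ÷ 60 = 0.6 L/s.
New flow: 26 L/min ÷ 60 = 0.4333 L/s.
PIP = Vt/C + R·V̇ + PEEP (constant-flow equation of motion).
Only the resistive term changes: ΔPIP = R × ΔV̇ = 18.5 × (0.4333 − 0.6) = 18.5 × -0.1667 = -3.084 cmH2O.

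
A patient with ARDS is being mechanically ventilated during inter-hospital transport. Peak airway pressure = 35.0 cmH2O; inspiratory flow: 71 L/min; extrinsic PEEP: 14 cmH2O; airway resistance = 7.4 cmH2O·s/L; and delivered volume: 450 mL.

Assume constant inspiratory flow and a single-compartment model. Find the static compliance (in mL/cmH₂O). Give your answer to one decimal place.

36.8

Flow: 71 L/min ÷ 60 = 1.1833 L/s.
Equation of motion (constant flow): PIP = Vt/C + R·V̇ + PEEP.
Vt/C = PIP − R·V̇ − PEEP = 35.0 − 7.4×1.1833 − 14 = 35.0 − 8.756 − 14 = 12.244 cmH2O.
C = Vt / 12.244 = 450 / 12.244 = 36.753 mL/cmH2O.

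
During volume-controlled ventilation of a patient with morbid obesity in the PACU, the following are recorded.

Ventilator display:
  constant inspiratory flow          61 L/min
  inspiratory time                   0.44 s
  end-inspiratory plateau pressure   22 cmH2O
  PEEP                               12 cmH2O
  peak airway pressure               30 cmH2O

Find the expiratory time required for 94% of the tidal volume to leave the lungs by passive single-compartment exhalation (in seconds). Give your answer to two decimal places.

Flow: 61 L/min ÷ 60 = 1.0167 L/s.
Vt = flow × Ti = 1.0167 L/s × 0.44 s × 1000 mL/L = 447.35 mL.
R = (PIP − Pplat)/V̇ = (30 − 22) / 1.0167 = 8.0/1.0167 = 7.869 cmH2O·s/L.
C = Vt/(Pplat − PEEP) = 447.35 / (22 − 12) = 447.35/10.0 = 44.735 mL/cmH2O.
τ = R × C = 7.869 × 0.04474 L/cmH2O = 0.3521 s.
t = −τ·ln(1 − 0.94) = −0.3521·ln(0.06) = 0.9906 s.

0.99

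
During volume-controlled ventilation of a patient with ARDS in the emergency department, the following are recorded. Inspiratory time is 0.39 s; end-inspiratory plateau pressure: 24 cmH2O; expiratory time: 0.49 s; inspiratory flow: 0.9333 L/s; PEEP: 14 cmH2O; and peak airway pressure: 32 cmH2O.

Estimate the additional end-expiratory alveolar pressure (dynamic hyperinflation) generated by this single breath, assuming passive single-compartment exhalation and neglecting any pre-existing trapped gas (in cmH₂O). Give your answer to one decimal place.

2.1

Vt = flow × Ti = 0.9333 L/s × 0.39 s × 1000 mL/L = 363.99 mL.
R = (PIP − Pplat)/V̇ = (32 − 24) / 0.9333 = 8.0/0.9333 = 8.572 cmH2O·s/L.
C = Vt/(Pplat − PEEP) = 363.99 / (24 − 14) = 363.99/10.0 = 36.399 mL/cmH2O.
τ = R × C = 8.572 × 0.0364 L/cmH2O = 0.312 s.
Fraction remaining = e^(−Te/τ) = e^(−0.49/0.312) = 0.2079; trapped volume = 363.99 × 0.2079 = 75.674 mL.
Additional alveolar pressure from trapping ≈ V_trapped / C = 75.674 / 36.399 = 2.079 cmH2O.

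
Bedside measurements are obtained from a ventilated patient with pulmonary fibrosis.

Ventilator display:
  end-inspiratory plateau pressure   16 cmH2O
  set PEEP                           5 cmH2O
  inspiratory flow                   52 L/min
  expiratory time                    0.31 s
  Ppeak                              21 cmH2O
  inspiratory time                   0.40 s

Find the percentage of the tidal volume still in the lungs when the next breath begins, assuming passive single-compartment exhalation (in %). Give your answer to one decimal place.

Flow: 52 L/min ÷ 60 = 0.8667 L/s.
Vt = flow × Ti = 0.8667 L/s × 0.40 s × 1000 mL/L = 346.68 mL.
R = (PIP − Pplat)/V̇ = (21 − 16) / 0.8667 = 5.0/0.8667 = 5.769 cmH2O·s/L.
C = Vt/(Pplat − PEEP) = 346.68 / (16 − 5) = 346.68/11.0 = 31.516 mL/cmH2O.
τ = R × C = 5.769 × 0.03152 L/cmH2O = 0.1818 s.
Fraction remaining at end-expiration = e^(−Te/τ) = e^(−0.31/0.1818) = 0.1817 → 18.17%.

18.2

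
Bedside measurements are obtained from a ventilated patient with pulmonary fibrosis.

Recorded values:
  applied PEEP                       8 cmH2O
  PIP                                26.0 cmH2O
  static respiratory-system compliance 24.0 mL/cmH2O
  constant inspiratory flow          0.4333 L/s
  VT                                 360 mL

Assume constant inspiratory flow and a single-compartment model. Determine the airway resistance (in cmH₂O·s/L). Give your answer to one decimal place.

Equation of motion (constant flow): PIP = Vt/C + R·V̇ + PEEP.
R·V̇ = PIP − Vt/C − PEEP = 26.0 − 360/24.0 − 8 = 26.0 − 15.0 − 8 = 3.0 cmH2O.
R = 3.0 / 0.4333 = 6.924 cmH2O·s/L.

6.9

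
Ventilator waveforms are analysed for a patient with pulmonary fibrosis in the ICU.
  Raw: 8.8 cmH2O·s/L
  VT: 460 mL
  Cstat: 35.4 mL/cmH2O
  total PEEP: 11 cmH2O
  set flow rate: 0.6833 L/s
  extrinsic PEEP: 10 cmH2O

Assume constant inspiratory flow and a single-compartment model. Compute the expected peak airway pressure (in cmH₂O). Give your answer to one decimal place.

30.0

Total PEEP = 11 cmH2O (set 10 + intrinsic 1); this is the baseline alveolar pressure.
Equation of motion (constant flow): PIP = Vt/C + R·V̇ + PEEP.
PIP = 460/35.4 + 8.8×0.6833 + 11 = 12.994 + 6.013 + 11 = 30.007 cmH2O.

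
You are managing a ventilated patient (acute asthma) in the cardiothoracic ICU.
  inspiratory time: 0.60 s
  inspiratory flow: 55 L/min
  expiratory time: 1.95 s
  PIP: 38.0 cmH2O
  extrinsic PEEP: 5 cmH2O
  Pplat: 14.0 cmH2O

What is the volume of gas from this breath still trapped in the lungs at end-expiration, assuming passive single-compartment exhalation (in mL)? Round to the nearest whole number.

Flow: 55 L/min ÷ 60 = 0.9167 L/s.
Vt = flow × Ti = 0.9167 L/s × 0.60 s × 1000 mL/L = 550.02 mL.
R = (PIP − Pplat)/V̇ = (38.0 − 14.0) / 0.9167 = 24.0/0.9167 = 26.181 cmH2O·s/L.
C = Vt/(Pplat − PEEP) = 550.02 / (14.0 − 5) = 550.02/9.0 = 61.113 mL/cmH2O.
τ = R × C = 26.181 × 0.06111 L/cmH2O = 1.6 s.
Fraction remaining = e^(−Te/τ) = e^(−1.95/1.6) = 0.2956.
Trapped volume = 550.02 × 0.2956 = 162.59 mL.

163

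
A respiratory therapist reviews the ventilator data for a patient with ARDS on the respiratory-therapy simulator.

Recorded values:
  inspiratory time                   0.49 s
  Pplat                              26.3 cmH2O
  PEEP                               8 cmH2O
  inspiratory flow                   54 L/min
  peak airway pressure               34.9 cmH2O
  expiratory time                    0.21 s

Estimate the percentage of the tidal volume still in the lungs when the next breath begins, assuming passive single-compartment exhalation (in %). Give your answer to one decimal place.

40.2

Flow: 54 L/min ÷ 60 = 0.9 L/s.
Vt = flow × Ti = 0.9 L/s × 0.49 s × 1000 mL/L = 441.0 mL.
R = (PIP − Pplat)/V̇ = (34.9 − 26.3) / 0.9 = 8.6/0.9 = 9.556 cmH2O·s/L.
C = Vt/(Pplat − PEEP) = 441.0 / (26.3 − 8) = 441.0/18.3 = 24.098 mL/cmH2O.
τ = R × C = 9.556 × 0.0241 L/cmH2O = 0.2303 s.
Fraction remaining at end-expiration = e^(−Te/τ) = e^(−0.21/0.2303) = 0.4018 → 40.18%.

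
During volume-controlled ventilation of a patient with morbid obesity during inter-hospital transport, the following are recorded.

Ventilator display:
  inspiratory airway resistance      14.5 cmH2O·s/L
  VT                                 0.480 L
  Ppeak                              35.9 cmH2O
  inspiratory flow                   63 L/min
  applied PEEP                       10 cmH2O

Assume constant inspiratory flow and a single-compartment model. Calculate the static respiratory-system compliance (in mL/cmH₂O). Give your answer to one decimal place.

45.0

Flow: 63 L/min ÷ 60 = 1.05 L/s.
Equation of motion (constant flow): PIP = Vt/C + R·V̇ + PEEP.
Vt/C = PIP − R·V̇ − PEEP = 35.9 − 14.5×1.05 − 10 = 35.9 − 15.225 − 10 = 10.675 cmH2O.
C = Vt / 10.675 = 480 / 10.675 = 44.965 mL/cmH2O.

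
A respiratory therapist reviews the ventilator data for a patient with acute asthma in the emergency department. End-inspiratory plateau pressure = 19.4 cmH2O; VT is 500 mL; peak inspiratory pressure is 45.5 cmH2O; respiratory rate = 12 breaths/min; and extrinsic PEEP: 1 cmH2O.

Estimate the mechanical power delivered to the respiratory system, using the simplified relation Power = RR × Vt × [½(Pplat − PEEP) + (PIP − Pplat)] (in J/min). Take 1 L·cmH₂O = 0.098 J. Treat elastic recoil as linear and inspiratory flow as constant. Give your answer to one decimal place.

20.8

Per-breath work = Vt × [½(Pplat−PEEP) + (PIP−Pplat)] = 0.500 × [0.5×18.4 + 26.1] = 0.500 × 35.3 = 17.65 L·cmH2O.
Power = 12 × 17.65 = 211.8 L·cmH2O/min.
× 0.098 J/(L·cmH2O) → 20.756 J/min.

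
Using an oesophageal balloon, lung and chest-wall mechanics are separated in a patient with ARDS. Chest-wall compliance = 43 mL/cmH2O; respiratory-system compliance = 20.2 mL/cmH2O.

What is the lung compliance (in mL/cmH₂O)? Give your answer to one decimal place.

1/CL = 1/Crs − 1/Ccw.
1/CL = 1/20.2 − 1/43 = 0.02625.
CL = 38.095 mL/cmH2O.

38.1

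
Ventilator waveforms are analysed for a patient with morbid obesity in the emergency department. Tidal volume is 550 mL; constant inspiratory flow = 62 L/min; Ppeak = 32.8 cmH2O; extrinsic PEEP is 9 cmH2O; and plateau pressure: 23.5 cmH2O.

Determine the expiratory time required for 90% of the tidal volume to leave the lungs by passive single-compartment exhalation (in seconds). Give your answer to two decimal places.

Flow: 62 L/min ÷ 60 = 1.0333 L/s.
R = (PIP − Pplat)/V̇ = (32.8 − 23.5) / 1.0333 = 9.3/1.0333 = 9.0 cmH2O·s/L.
C = Vt/(Pplat − PEEP) = 550.0 / (23.5 − 9) = 550.0/14.5 = 37.931 mL/cmH2O.
τ = R × C = 9.0 × 0.03793 L/cmH2O = 0.3414 s.
t = −τ·ln(1 − 0.90) = −0.3414·ln(0.1) = 0.7861 s.

0.79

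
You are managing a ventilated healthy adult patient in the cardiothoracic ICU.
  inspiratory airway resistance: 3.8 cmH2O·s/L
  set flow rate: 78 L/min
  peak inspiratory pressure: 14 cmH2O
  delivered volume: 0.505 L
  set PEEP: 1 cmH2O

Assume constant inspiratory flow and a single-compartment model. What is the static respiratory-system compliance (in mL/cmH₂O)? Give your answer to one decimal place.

62.7

Flow: 78 L/min ÷ 60 = 1.3 L/s.
Equation of motion (constant flow): PIP = Vt/C + R·V̇ + PEEP.
Vt/C = PIP − R·V̇ − PEEP = 14 − 3.8×1.3 − 1 = 14 − 4.94 − 1 = 8.06 cmH2O.
C = Vt / 8.06 = 505 / 8.06 = 62.655 mL/cmH2O.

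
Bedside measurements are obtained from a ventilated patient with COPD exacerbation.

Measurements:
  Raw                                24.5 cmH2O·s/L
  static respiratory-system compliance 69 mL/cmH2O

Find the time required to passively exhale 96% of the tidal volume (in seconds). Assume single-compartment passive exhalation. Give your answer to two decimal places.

τ = R × C = 24.5 × 69 mL/cmH2O = 24.5 × 0.069 L/cmH2O = 1.691 s.
Exhaled fraction f = 1 − e^(−t/τ) → t = −τ·ln(1 − f) = −1.691·ln(0.04) = 5.443 s.

5.44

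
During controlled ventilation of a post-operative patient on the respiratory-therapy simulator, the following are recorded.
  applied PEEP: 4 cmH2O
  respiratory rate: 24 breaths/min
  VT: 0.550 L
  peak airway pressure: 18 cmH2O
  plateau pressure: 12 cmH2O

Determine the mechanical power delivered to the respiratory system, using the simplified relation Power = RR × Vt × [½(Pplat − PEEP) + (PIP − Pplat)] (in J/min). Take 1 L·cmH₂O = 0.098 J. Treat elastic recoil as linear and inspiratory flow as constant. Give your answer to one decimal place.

12.9

Per-breath work = Vt × [½(Pplat−PEEP) + (PIP−Pplat)] = 0.550 × [0.5×8.0 + 6.0] = 0.550 × 10.0 = 5.5 L·cmH2O.
Power = 24 × 5.5 = 132.0 L·cmH2O/min.
× 0.098 J/(L·cmH2O) → 12.936 J/min.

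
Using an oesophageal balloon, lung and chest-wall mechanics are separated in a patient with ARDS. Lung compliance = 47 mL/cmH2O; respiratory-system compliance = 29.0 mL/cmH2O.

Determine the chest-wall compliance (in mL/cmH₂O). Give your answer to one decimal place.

75.7

1/Ccw = 1/Crs − 1/CL.
1/Ccw = 1/29.0 − 1/47 = 0.01321.
Ccw = 75.7 mL/cmH2O.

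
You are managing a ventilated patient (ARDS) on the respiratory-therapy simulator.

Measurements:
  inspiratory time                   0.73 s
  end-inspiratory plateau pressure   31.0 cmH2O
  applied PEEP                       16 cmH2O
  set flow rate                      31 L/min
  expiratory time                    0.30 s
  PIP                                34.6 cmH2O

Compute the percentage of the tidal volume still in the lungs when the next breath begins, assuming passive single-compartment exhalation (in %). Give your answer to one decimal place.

Flow: 31 L/min ÷ 60 = 0.5167 L/s.
Vt = flow × Ti = 0.5167 L/s × 0.73 s × 1000 mL/L = 377.19 mL.
R = (PIP − Pplat)/V̇ = (34.6 − 31.0) / 0.5167 = 3.6/0.5167 = 6.967 cmH2O·s/L.
C = Vt/(Pplat − PEEP) = 377.19 / (31.0 − 16) = 377.19/15.0 = 25.146 mL/cmH2O.
τ = R × C = 6.967 × 0.02515 L/cmH2O = 0.1752 s.
Fraction remaining at end-expiration = e^(−Te/τ) = e^(−0.30/0.1752) = 0.1804 → 18.04%.

18.0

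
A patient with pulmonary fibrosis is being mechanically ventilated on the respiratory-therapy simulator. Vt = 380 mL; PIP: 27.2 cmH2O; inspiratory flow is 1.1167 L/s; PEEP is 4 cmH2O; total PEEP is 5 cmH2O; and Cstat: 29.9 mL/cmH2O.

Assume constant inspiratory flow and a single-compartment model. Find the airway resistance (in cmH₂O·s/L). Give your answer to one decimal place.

Total PEEP = 5 cmH2O (set 4 + intrinsic 1); this is the baseline alveolar pressure.
Equation of motion (constant flow): PIP = Vt/C + R·V̇ + PEEP.
R·V̇ = PIP − Vt/C − PEEP = 27.2 − 380/29.9 − 5 = 27.2 − 12.709 − 5 = 9.491 cmH2O.
R = 9.491 / 1.1167 = 8.499 cmH2O·s/L.

8.5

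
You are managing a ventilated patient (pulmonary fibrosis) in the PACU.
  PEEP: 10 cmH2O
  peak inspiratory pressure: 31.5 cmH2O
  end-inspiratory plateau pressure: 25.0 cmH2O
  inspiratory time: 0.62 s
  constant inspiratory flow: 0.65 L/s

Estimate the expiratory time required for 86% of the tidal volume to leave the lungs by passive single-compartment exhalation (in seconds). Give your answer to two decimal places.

Vt = flow × Ti = 0.65 L/s × 0.62 s × 1000 mL/L = 403.0 mL.
R = (PIP − Pplat)/V̇ = (31.5 − 25.0) / 0.65 = 6.5/0.65 = 10.0 cmH2O·s/L.
C = Vt/(Pplat − PEEP) = 403.0 / (25.0 − 10) = 403.0/15.0 = 26.867 mL/cmH2O.
τ = R × C = 10.0 × 0.02687 L/cmH2O = 0.2687 s.
t = −τ·ln(1 − 0.86) = −0.2687·ln(0.14) = 0.5283 s.

0.53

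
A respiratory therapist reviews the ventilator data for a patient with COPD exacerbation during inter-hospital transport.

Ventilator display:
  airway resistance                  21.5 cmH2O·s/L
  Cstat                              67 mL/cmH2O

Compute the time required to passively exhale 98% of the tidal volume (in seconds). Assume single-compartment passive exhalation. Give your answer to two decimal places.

5.64

τ = R × C = 21.5 × 67 mL/cmH2O = 21.5 × 0.067 L/cmH2O = 1.441 s.
Exhaled fraction f = 1 − e^(−t/τ) → t = −τ·ln(1 − f) = −1.441·ln(0.02) = 5.637 s.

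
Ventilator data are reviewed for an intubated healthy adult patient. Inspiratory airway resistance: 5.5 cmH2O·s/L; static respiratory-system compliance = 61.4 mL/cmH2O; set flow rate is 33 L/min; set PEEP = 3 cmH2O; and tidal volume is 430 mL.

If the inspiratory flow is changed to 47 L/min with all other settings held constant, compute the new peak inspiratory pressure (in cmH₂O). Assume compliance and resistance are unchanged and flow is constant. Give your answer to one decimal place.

14.3

Flow: 33 L/min ÷ 60 = 0.55 L/s.
New flow: 47 L/min ÷ 60 = 0.7833 L/s.
PIP = Vt/C + R·V̇ + PEEP (constant-flow equation of motion).
Only the resistive term changes: ΔPIP = R × ΔV̇ = 5.5 × (0.7833 − 0.55) = 5.5 × 0.2333 = 1.283 cmH2O.
Original PIP = 430/61.4 + 5.5×0.55 + 3 = 13.028 cmH2O; new PIP = 13.028 + (1.283) = 14.311 cmH2O.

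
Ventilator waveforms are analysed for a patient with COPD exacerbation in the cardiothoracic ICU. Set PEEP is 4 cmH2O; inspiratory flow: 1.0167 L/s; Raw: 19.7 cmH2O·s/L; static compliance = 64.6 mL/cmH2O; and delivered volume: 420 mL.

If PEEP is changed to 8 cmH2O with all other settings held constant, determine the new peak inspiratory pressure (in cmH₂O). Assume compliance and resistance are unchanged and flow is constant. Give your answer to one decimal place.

PIP = Vt/C + R·V̇ + PEEP (constant-flow equation of motion).
Only the baseline term changes: ΔPIP = ΔPEEP = 8 − 4 = 4.0 cmH2O.
Original PIP = 420/64.6 + 19.7×1.0167 + 4 = 30.531 cmH2O; new PIP = 30.531 + (4.0) = 34.531 cmH2O.

34.5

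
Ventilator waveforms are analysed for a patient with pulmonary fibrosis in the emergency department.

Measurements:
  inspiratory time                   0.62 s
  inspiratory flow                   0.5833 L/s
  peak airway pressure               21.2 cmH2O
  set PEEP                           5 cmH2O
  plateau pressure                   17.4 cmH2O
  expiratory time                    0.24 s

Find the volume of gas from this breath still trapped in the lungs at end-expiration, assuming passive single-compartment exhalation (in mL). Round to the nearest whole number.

102

Vt = flow × Ti = 0.5833 L/s × 0.62 s × 1000 mL/L = 361.65 mL.
R = (PIP − Pplat)/V̇ = (21.2 − 17.4) / 0.5833 = 3.8/0.5833 = 6.515 cmH2O·s/L.
C = Vt/(Pplat − PEEP) = 361.65 / (17.4 − 5) = 361.65/12.4 = 29.165 mL/cmH2O.
τ = R × C = 6.515 × 0.02917 L/cmH2O = 0.19 s.
Fraction remaining = e^(−Te/τ) = e^(−0.24/0.19) = 0.2828.
Trapped volume = 361.65 × 0.2828 = 102.27 mL.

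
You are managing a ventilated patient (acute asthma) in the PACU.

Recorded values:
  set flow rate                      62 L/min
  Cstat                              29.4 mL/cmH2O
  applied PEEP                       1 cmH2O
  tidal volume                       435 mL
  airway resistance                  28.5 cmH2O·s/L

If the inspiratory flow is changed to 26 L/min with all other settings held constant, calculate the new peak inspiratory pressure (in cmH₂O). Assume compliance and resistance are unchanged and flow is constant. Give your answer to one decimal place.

Flow: 62 L/min ÷ 60 = 1.0333 L/s.
New flow: 26 L/min ÷ 60 = 0.4333 L/s.
PIP = Vt/C + R·V̇ + PEEP (constant-flow equation of motion).
Only the resistive term changes: ΔPIP = R × ΔV̇ = 28.5 × (0.4333 − 1.0333) = 28.5 × -0.6 = -17.1 cmH2O.
Original PIP = 435/29.4 + 28.5×1.0333 + 1 = 45.245 cmH2O; new PIP = 45.245 + (-17.1) = 28.145 cmH2O.

28.1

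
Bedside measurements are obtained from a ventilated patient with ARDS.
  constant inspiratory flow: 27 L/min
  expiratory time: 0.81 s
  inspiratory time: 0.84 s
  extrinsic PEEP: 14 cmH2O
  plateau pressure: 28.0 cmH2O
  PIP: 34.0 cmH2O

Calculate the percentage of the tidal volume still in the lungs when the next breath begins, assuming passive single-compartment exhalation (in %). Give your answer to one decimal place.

Flow: 27 L/min ÷ 60 = 0.45 L/s.
Vt = flow × Ti = 0.45 L/s × 0.84 s × 1000 mL/L = 378.0 mL.
R = (PIP − Pplat)/V̇ = (34.0 − 28.0) / 0.45 = 6.0/0.45 = 13.333 cmH2O·s/L.
C = Vt/(Pplat − PEEP) = 378.0 / (28.0 − 14) = 378.0/14.0 = 27.0 mL/cmH2O.
τ = R × C = 13.333 × 0.027 L/cmH2O = 0.36 s.
Fraction remaining at end-expiration = e^(−Te/τ) = e^(−0.81/0.36) = 0.1054 → 10.54%.

10.5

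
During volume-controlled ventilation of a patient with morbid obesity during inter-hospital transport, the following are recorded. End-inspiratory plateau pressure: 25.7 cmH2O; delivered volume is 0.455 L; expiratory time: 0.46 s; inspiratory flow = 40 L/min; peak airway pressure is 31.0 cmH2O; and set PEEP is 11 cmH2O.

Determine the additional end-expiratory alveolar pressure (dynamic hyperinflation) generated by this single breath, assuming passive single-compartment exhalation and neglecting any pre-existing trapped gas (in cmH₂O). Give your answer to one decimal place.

2.3

Flow: 40 L/min ÷ 60 = 0.6667 L/s.
R = (PIP − Pplat)/V̇ = (31.0 − 25.7) / 0.6667 = 5.3/0.6667 = 7.95 cmH2O·s/L.
C = Vt/(Pplat − PEEP) = 455.0 / (25.7 − 11) = 455.0/14.7 = 30.952 mL/cmH2O.
τ = R × C = 7.95 × 0.03095 L/cmH2O = 0.2461 s.
Fraction remaining = e^(−Te/τ) = e^(−0.46/0.2461) = 0.1543; trapped volume = 455.0 × 0.1543 = 70.207 mL.
Additional alveolar pressure from trapping ≈ V_trapped / C = 70.207 / 30.952 = 2.268 cmH2O.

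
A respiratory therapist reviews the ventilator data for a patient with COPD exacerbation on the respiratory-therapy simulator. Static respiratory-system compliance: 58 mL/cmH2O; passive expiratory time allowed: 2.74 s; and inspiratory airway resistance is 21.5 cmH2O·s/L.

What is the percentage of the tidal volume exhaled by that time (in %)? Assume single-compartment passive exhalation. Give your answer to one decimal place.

τ = R × C = 21.5 × 58 mL/cmH2O = 21.5 × 0.058 L/cmH2O = 1.247 s.
Passive exhalation: V(t)/V₀ = e^(−t/τ) = e^(−2.74/1.247) = 0.1111.
Fraction exhaled = 1 − 0.1111 = 0.8889 → 88.89%.

88.9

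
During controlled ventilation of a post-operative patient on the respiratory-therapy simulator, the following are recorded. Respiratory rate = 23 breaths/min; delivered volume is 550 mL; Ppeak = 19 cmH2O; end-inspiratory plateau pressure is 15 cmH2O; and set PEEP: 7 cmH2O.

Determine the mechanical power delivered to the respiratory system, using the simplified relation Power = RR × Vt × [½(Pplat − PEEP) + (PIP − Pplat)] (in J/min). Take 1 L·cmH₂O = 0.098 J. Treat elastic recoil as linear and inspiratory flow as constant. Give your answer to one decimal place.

9.9

Per-breath work = Vt × [½(Pplat−PEEP) + (PIP−Pplat)] = 0.550 × [0.5×8.0 + 4.0] = 0.550 × 8.0 = 4.4 L·cmH2O.
Power = 23 × 4.4 = 101.2 L·cmH2O/min.
× 0.098 J/(L·cmH2O) → 9.918 J/min.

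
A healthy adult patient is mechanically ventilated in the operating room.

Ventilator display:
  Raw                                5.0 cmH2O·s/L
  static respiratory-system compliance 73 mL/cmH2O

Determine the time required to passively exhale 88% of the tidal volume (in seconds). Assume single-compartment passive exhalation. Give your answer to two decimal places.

0.77

τ = R × C = 5.0 × 73 mL/cmH2O = 5.0 × 0.073 L/cmH2O = 0.365 s.
Exhaled fraction f = 1 − e^(−t/τ) → t = −τ·ln(1 − f) = −0.365·ln(0.12) = 0.7739 s.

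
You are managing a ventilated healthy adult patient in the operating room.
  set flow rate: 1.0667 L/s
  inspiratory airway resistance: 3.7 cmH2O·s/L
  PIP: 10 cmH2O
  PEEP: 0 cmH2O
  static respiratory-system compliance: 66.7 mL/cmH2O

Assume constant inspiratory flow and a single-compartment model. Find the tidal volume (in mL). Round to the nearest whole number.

404

Equation of motion (constant flow): PIP = Vt/C + R·V̇ + PEEP.
Vt/C = PIP − R·V̇ − PEEP = 10 − 3.947 − 0 = 6.053 cmH2O.
Vt = C × 6.053 = 66.7 × 6.053 = 403.74 mL.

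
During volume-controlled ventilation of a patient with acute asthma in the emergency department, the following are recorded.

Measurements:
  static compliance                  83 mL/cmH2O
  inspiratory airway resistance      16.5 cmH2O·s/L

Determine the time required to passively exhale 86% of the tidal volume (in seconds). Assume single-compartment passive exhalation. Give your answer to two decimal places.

τ = R × C = 16.5 × 83 mL/cmH2O = 16.5 × 0.083 L/cmH2O = 1.37 s.
Exhaled fraction f = 1 − e^(−t/τ) → t = −τ·ln(1 − f) = −1.37·ln(0.14) = 2.694 s.

2.69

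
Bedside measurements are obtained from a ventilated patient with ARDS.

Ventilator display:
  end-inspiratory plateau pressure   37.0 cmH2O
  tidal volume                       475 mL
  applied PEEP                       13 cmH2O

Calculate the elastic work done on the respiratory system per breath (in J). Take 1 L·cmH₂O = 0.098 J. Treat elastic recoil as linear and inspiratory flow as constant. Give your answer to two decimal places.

0.56

Elastic work ≈ ½ × (Pplat − PEEP) × Vt = 0.5 × (37.0 − 13) × 0.475 L = 0.5 × 24.0 × 0.475 = 5.7 L·cmH2O.
× 0.098 J/(L·cmH2O) → 0.5586 J.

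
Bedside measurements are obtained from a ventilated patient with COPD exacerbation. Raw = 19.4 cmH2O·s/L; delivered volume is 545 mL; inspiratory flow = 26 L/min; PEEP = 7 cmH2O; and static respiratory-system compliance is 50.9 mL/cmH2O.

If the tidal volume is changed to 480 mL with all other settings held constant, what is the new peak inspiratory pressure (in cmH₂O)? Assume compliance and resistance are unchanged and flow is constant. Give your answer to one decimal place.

Flow: 26 L/min ÷ 60 = 0.4333 L/s.
PIP = Vt/C + R·V̇ + PEEP (constant-flow equation of motion).
Only the elastic term changes: ΔPIP = ΔVt / C = (480 − 545) / 50.9 = -1.277 cmH2O.
Original PIP = 545/50.9 + 19.4×0.4333 + 7 = 26.113 cmH2O; new PIP = 26.113 + (-1.277) = 24.836 cmH2O.

24.8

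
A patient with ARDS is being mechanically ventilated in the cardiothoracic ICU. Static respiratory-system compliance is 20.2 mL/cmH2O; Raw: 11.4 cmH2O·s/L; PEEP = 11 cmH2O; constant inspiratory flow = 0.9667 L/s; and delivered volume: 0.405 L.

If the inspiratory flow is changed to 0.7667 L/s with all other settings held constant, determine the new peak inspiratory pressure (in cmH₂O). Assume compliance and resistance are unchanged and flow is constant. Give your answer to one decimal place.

39.8

PIP = Vt/C + R·V̇ + PEEP (constant-flow equation of motion).
Only the resistive term changes: ΔPIP = R × ΔV̇ = 11.4 × (0.7667 − 0.9667) = 11.4 × -0.2 = -2.28 cmH2O.
Original PIP = 405/20.2 + 11.4×0.9667 + 11 = 42.07 cmH2O; new PIP = 42.07 + (-2.28) = 39.79 cmH2O.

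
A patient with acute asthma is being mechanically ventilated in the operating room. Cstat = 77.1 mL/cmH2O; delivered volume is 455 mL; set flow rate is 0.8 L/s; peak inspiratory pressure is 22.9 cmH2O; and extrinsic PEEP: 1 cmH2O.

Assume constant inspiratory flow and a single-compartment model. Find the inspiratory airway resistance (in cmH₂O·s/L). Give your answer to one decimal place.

Equation of motion (constant flow): PIP = Vt/C + R·V̇ + PEEP.
R·V̇ = PIP − Vt/C − PEEP = 22.9 − 455/77.1 − 1 = 22.9 − 5.901 − 1 = 15.999 cmH2O.
R = 15.999 / 0.8 = 19.999 cmH2O·s/L.

20.0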